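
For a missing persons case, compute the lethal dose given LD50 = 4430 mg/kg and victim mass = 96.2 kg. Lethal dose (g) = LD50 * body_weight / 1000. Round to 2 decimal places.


Lethal dose calculation:
Lethal dose = LD50 * body_weight / 1000
= 4430 * 96.2 / 1000
= 426166 / 1000
= 426.17 g

426.17


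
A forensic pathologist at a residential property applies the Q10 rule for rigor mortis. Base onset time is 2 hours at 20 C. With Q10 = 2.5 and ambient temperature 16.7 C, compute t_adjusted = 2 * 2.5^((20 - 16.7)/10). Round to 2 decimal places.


Rigor mortis time adjustment:
Exponent = (T_ref - T_actual) / 10 = (20 - 16.7) / 10 = 0.33
Q10 factor = 2.5^0.33 = 1.35307
t_adjusted = 2 * 1.35307 = 2.71 hours

2.71


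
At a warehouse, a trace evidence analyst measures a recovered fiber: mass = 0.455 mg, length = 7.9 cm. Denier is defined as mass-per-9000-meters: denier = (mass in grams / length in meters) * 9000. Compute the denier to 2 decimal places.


Denier calculation:
Mass in grams = 0.455 mg / 1000 = 0.000455 g
Length in meters = 7.9 cm / 100 = 0.079 m
Linear density = mass / length = 0.000455 / 0.079 = 0.00575949 g/m
Denier = (g/m) * 9000 = 0.00575949 * 9000 = 51.84

51.84


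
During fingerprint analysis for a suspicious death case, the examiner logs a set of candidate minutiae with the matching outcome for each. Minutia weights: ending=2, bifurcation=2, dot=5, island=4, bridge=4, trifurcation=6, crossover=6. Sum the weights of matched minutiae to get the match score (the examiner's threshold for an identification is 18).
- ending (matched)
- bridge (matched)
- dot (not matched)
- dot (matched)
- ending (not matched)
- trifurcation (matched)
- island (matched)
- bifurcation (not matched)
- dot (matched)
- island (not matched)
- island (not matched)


Weighted minutiae match score:
  ending: matched, +2 (running total 2)
  bridge: matched, +4 (running total 6)
  dot: not matched, +0
  dot: matched, +5 (running total 11)
  ending: not matched, +0
  trifurcation: matched, +6 (running total 17)
  island: matched, +4 (running total 21)
  bifurcation: not matched, +0
  dot: matched, +5 (running total 26)
  island: not matched, +0
  island: not matched, +0
Total score = 26
Threshold = 18; verdict = identification

26


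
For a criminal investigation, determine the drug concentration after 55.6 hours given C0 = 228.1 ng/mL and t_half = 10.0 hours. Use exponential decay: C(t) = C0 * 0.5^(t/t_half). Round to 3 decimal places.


Drug concentration decay:
Number of half-lives = t / t_half = 55.6 / 10.0 = 5.56
Decay factor = 0.5^5.56 = 0.02119694
C(t) = 228.1 * 0.02119694 = 4.835 ng/mL

4.835


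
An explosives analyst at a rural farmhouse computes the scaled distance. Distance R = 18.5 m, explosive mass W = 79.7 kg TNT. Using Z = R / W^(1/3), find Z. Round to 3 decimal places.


Scaled distance calculation:
W^(1/3) = 79.7^(1/3) = 4.303477
Z = R / W^(1/3) = 18.5 / 4.303477
Z = 4.299 m/kg^(1/3)

4.299


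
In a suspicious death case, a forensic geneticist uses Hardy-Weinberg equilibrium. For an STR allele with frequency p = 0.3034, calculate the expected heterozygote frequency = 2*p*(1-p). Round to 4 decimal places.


Hardy-Weinberg heterozygote frequency:
q = 1 - p = 1 - 0.3034 = 0.6966
2pq = 2 * 0.3034 * 0.6966 = 0.4227

0.4227


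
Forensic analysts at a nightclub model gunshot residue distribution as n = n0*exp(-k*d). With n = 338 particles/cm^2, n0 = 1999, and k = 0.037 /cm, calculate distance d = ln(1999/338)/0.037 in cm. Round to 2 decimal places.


GSR distance calculation:
n0/n = 1999 / 338 = 5.914201
ln(n0/n) = 1.777356
d = 1.777356 / 0.037 = 48.04 cm

48.04


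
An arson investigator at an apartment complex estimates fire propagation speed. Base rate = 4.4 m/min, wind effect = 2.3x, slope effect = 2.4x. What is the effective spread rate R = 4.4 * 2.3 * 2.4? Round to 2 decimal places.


Fire spread rate calculation:
R = R0 * wind_factor * slope_factor
= 4.4 * 2.3 * 2.4
= 10.12 * 2.4
= 24.29 m/min

24.29


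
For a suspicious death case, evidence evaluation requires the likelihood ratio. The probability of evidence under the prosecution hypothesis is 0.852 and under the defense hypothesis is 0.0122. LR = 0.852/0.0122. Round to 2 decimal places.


Likelihood ratio calculation:
LR = P(E|Hp) / P(E|Hd)
LR = 0.852 / 0.0122
LR = 69.84

69.84


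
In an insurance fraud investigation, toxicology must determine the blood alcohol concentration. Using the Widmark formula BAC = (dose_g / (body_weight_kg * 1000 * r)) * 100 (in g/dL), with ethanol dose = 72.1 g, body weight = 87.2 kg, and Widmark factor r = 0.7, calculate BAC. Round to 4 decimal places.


Applying the Widmark formula:
BAC = (dose_g / (body_wt * 1000 * r)) * 100
Denominator = 87.2 * 1000 * 0.7 = 61040
BAC = (72.1 / 61040) * 100
BAC = 0.1181 g/dL

0.1181


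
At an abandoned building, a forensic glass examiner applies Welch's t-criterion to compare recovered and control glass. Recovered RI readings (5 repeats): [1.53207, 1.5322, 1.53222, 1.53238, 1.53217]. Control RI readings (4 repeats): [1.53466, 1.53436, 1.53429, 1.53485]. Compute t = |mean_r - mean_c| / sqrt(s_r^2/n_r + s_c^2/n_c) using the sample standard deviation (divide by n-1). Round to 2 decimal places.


Welch's t-criterion for glass RI comparison:
Recovered mean = sum / n_r = 7.66104 / 5 = 1.532208
Control mean = sum / n_c = 6.13816 / 4 = 1.53454
Recovered sample variance s_r^2 = 1.257e-08
Control sample variance s_c^2 = 6.84667e-08
Welch SE (unpooled) = sqrt(s_r^2/n_r + s_c^2/n_c) = sqrt(2.514e-09 + 1.71167e-08) = sqrt(1.96307e-08) = 0.00014011
|mean_r - mean_c| = 0.002332
t = 0.002332 / 0.00014011 = 16.64

16.64


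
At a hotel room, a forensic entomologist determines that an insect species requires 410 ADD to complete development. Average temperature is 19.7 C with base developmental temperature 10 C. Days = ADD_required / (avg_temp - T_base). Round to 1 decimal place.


Insect development time:
Effective temperature = avg_temp - T_base = 19.7 - 10 = 9.7 C
Days = ADD / effective_temp = 410 / 9.7 = 42.3 days

42.3


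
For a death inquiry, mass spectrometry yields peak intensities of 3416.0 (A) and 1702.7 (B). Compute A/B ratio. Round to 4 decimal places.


Spectral peak ratio:
Peak A = 3416.0 counts
Peak B = 1702.7 counts
Ratio = 3416.0 / 1702.7 = 2.0062

2.0062


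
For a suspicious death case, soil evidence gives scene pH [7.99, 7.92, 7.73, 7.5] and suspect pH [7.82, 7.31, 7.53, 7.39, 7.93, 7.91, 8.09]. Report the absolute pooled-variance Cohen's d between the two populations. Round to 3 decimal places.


Pooled-variance Cohen's d for soil pH comparison:
Scene mean = 31.14 / 4 = 7.785
Suspect mean = 53.98 / 7 = 7.711429
Scene sample variance s_s^2 = 0.048167
Suspect sample variance s_c^2 = 0.089948
Pooled variance = ((n_s-1)*s_s^2 + (n_c-1)*s_c^2) / (n_s + n_c - 2) = 0.076021
Pooled SD = sqrt(0.076021) = 0.275719
Mean difference = 0.073571
|d| = |0.073571| / 0.275719 = 0.267

0.267


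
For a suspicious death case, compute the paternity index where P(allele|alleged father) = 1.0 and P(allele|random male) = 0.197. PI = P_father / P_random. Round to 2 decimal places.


Paternity Index calculation:
PI = P(allele|father) / P(allele|random)
PI = 1.0 / 0.197
PI = 5.08

5.08


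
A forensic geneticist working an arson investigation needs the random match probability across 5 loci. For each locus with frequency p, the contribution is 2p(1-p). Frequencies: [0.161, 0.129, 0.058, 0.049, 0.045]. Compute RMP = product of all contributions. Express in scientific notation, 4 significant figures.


Computing RMP for 5 loci:
Locus 1: 2 * 0.161 * 0.839 = 0.270158
Locus 2: 2 * 0.129 * 0.871 = 0.224718
Locus 3: 2 * 0.058 * 0.942 = 0.109272
Locus 4: 2 * 0.049 * 0.951 = 0.093198
Locus 5: 2 * 0.045 * 0.955 = 0.08595
RMP = 5.314e-05

5.314e-05


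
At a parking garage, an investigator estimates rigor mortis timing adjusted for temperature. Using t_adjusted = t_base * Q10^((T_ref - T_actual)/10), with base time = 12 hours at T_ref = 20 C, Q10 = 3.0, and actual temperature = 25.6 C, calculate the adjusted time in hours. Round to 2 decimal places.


Rigor mortis time adjustment:
Exponent = (T_ref - T_actual) / 10 = (20 - 25.6) / 10 = -0.56
Q10 factor = 3.0^-0.56 = 0.54052
t_adjusted = 12 * 0.54052 = 6.49 hours

6.49


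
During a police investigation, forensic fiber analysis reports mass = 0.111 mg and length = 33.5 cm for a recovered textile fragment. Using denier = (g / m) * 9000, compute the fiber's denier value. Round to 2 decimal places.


Denier calculation:
Mass in grams = 0.111 mg / 1000 = 0.000111 g
Length in meters = 33.5 cm / 100 = 0.335 m
Linear density = mass / length = 0.000111 / 0.335 = 0.00033134 g/m
Denier = (g/m) * 9000 = 0.00033134 * 9000 = 2.98

2.98


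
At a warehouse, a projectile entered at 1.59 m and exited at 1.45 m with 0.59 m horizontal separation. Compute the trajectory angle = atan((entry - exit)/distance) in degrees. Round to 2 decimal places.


Bullet trajectory angle:
Height difference = 1.59 - 1.45 = 0.14 m
angle = atan(0.14 / 0.59)
angle = atan(0.237288)
angle = 13.35 degrees

13.35


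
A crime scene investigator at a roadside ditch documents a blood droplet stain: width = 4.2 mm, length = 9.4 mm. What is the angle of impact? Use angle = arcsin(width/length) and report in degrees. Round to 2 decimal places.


Blood spatter impact angle calculation:
width / length = 4.2 / 9.4 = 0.446809
angle = arcsin(0.446809)
angle = 26.54 degrees

26.54


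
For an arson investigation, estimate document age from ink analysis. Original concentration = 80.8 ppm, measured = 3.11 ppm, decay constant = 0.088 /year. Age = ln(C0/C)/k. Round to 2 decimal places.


Document age estimation:
C0/C = 80.8 / 3.11 = 25.980707
ln(C0/C) = 3.257354
t = 3.257354 / 0.088 = 37.02 years

37.02


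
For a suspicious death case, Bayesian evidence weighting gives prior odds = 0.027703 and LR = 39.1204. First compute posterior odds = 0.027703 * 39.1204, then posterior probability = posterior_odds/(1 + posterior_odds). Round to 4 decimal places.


Bayesian evidence evaluation:
Posterior odds = prior_odds * LR = 0.027703 * 39.1204 = 1.083752
Posterior probability = posterior_odds / (1 + posterior_odds)
= 1.083752 / (1 + 1.083752)
= 1.083752 / 2.083752
= 0.5201

0.5201


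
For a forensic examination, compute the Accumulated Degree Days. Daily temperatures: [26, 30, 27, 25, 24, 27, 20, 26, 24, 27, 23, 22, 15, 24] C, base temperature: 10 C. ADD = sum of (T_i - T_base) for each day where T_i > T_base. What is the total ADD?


Computing ADD day by day:
Day 1: max(0, 26 - 10) = 16
Day 2: max(0, 30 - 10) = 20
Day 3: max(0, 27 - 10) = 17
Day 4: max(0, 25 - 10) = 15
Day 5: max(0, 24 - 10) = 14
Day 6: max(0, 27 - 10) = 17
Day 7: max(0, 20 - 10) = 10
Day 8: max(0, 26 - 10) = 16
Day 9: max(0, 24 - 10) = 14
Day 10: max(0, 27 - 10) = 17
Day 11: max(0, 23 - 10) = 13
Day 12: max(0, 22 - 10) = 12
Day 13: max(0, 15 - 10) = 5
Day 14: max(0, 24 - 10) = 14
Total ADD = 200

200


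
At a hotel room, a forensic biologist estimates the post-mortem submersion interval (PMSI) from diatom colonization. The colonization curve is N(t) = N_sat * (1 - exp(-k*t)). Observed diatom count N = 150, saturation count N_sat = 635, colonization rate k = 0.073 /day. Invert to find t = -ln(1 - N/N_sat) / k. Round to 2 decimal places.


PMSI from diatom colonization curve:
N / N_sat = 150 / 635 = 0.23622
1 - N/N_sat = 0.76378
ln(1 - N/N_sat) = -0.269475
t = -ln(1 - N/N_sat) / k = -(-0.269475) / 0.073 = 3.69 days

3.69


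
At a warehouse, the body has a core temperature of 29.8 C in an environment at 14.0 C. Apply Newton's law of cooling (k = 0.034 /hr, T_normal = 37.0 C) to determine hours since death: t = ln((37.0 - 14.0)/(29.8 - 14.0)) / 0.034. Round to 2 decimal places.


Using Newton's law of cooling:
t = ln((T_normal - T_ambient) / (T_body - T_ambient)) / k
T_normal - T_ambient = 23.0
T_body - T_ambient = 15.8
Ratio = 1.455696
ln(ratio) = 0.375484
t = 0.375484 / 0.034 = 11.04 hours

11.04


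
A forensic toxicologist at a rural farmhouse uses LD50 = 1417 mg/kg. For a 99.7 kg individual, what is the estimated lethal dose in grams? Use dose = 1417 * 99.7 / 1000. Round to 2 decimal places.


Lethal dose calculation:
Lethal dose = LD50 * body_weight / 1000
= 1417 * 99.7 / 1000
= 141274.9 / 1000
= 141.27 g

141.27


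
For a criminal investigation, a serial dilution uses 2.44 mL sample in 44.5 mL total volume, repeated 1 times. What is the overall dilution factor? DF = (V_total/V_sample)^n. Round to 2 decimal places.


Dilution factor calculation:
Single dilution = V_total / V_sample = 44.5 / 2.44 ≈ 18.237705
Number of dilutions = 1
Total DF = (44.5 / 2.44)^1 (full precision, rounded at the end) = 18.24

18.24


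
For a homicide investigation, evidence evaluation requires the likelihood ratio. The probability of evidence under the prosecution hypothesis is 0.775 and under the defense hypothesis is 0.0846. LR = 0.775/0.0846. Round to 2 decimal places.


Likelihood ratio calculation:
LR = P(E|Hp) / P(E|Hd)
LR = 0.775 / 0.0846
LR = 9.16

9.16


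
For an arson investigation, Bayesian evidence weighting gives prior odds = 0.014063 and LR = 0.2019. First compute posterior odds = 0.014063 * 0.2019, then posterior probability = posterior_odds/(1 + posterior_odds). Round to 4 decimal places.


Bayesian evidence evaluation:
Posterior odds = prior_odds * LR = 0.014063 * 0.2019 = 0.00283932
Posterior probability = posterior_odds / (1 + posterior_odds)
= 0.00283932 / (1 + 0.00283932)
= 0.00283932 / 1.00283932
= 0.0028

0.0028


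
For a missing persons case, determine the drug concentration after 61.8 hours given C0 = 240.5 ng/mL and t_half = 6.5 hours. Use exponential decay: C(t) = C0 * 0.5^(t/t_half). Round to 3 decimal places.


Drug concentration decay:
Number of half-lives = t / t_half = 61.8 / 6.5 = 9.507692
Decay factor = 0.5^9.507692 = 0.00137372
C(t) = 240.5 * 0.00137372 = 0.330 ng/mL

0.330


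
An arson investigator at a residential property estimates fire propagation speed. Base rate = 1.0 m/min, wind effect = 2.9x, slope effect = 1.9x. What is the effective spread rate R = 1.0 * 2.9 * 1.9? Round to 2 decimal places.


Fire spread rate calculation:
R = R0 * wind_factor * slope_factor
= 1.0 * 2.9 * 1.9
= 2.9 * 1.9
= 5.51 m/min

5.51


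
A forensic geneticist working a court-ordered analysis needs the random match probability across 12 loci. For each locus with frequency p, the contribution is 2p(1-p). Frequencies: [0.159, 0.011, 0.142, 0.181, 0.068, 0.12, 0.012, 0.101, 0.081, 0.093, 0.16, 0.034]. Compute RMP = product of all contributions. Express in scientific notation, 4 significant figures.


Computing RMP for 12 loci:
Locus 1: 2 * 0.159 * 0.841 = 0.267438
Locus 2: 2 * 0.011 * 0.989 = 0.021758
Locus 3: 2 * 0.142 * 0.858 = 0.243672
Locus 4: 2 * 0.181 * 0.819 = 0.296478
Locus 5: 2 * 0.068 * 0.932 = 0.126752
Locus 6: 2 * 0.12 * 0.88 = 0.2112
Locus 7: 2 * 0.012 * 0.988 = 0.023712
Locus 8: 2 * 0.101 * 0.899 = 0.181598
Locus 9: 2 * 0.081 * 0.919 = 0.148878
Locus 10: 2 * 0.093 * 0.907 = 0.168702
Locus 11: 2 * 0.16 * 0.84 = 0.2688
Locus 12: 2 * 0.034 * 0.966 = 0.065688
RMP = 2.149e-11

2.149e-11


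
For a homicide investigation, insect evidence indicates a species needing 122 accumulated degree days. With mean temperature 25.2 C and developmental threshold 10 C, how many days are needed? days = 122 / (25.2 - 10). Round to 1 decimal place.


Insect development time:
Effective temperature = avg_temp - T_base = 25.2 - 10 = 15.2 C
Days = ADD / effective_temp = 122 / 15.2 = 8.0 days

8.0


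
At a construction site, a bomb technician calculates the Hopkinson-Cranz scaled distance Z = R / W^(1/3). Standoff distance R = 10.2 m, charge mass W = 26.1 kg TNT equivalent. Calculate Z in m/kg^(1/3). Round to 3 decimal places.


Scaled distance calculation:
W^(1/3) = 26.1^(1/3) = 2.966289
Z = R / W^(1/3) = 10.2 / 2.966289
Z = 3.439 m/kg^(1/3)

3.439


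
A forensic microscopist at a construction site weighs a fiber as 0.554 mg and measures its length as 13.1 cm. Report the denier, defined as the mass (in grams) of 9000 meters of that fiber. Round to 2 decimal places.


Denier calculation:
Mass in grams = 0.554 mg / 1000 = 0.000554 g
Length in meters = 13.1 cm / 100 = 0.131 m
Linear density = mass / length = 0.000554 / 0.131 = 0.00422901 g/m
Denier = (g/m) * 9000 = 0.00422901 * 9000 = 38.06

38.06


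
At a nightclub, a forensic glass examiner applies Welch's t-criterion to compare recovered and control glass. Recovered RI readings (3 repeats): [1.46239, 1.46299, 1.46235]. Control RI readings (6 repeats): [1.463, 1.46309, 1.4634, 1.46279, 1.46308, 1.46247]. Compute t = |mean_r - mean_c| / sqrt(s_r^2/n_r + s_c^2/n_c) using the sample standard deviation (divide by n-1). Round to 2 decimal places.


Welch's t-criterion for glass RI comparison:
Recovered mean = sum / n_r = 4.38773 / 3 = 1.4625767
Control mean = sum / n_c = 8.77783 / 6 = 1.4629717
Recovered sample variance s_r^2 = 1.28533e-07
Control sample variance s_c^2 = 9.89367e-08
Welch SE (unpooled) = sqrt(s_r^2/n_r + s_c^2/n_c) = sqrt(4.28444e-08 + 1.64894e-08) = sqrt(5.93338e-08) = 0.000243585
|mean_r - mean_c| = 0.000395
t = 0.000395 / 0.000243585 = 1.62

1.62


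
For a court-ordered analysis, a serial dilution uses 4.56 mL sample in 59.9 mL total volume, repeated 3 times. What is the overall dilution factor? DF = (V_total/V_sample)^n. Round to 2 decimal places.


Dilution factor calculation:
Single dilution = V_total / V_sample = 59.9 / 4.56 ≈ 13.135965
Number of dilutions = 3
Total DF = (59.9 / 4.56)^3 (full precision, rounded at the end) = 2266.66

2266.66


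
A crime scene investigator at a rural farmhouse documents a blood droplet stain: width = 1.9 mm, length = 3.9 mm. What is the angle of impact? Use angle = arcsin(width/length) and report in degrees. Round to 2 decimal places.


Blood spatter impact angle calculation:
width / length = 1.9 / 3.9 = 0.487179
angle = arcsin(0.487179)
angle = 29.16 degrees

29.16


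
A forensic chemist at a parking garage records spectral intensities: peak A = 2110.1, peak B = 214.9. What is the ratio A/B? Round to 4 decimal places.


Spectral peak ratio:
Peak A = 2110.1 counts
Peak B = 214.9 counts
Ratio = 2110.1 / 214.9 = 9.8190

9.8190


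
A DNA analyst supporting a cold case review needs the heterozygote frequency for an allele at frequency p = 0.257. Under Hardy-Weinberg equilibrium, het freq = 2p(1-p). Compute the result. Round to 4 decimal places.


Hardy-Weinberg heterozygote frequency:
q = 1 - p = 1 - 0.257 = 0.743
2pq = 2 * 0.257 * 0.743 = 0.3819

0.3819


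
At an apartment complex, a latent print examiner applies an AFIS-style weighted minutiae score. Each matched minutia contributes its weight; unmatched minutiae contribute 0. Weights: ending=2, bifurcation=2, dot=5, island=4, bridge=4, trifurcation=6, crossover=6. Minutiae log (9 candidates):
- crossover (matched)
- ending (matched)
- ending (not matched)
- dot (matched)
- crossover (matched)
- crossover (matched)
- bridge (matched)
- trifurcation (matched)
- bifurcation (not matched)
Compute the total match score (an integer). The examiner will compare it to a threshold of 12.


Weighted minutiae match score:
  crossover: matched, +6 (running total 6)
  ending: matched, +2 (running total 8)
  ending: not matched, +0
  dot: matched, +5 (running total 13)
  crossover: matched, +6 (running total 19)
  crossover: matched, +6 (running total 25)
  bridge: matched, +4 (running total 29)
  trifurcation: matched, +6 (running total 35)
  bifurcation: not matched, +0
Total score = 35
Threshold = 12; verdict = identification

35


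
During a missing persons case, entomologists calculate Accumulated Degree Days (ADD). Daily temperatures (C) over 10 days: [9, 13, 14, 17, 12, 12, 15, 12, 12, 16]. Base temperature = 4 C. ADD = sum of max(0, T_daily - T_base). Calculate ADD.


Computing ADD day by day:
Day 1: max(0, 9 - 4) = 5
Day 2: max(0, 13 - 4) = 9
Day 3: max(0, 14 - 4) = 10
Day 4: max(0, 17 - 4) = 13
Day 5: max(0, 12 - 4) = 8
Day 6: max(0, 12 - 4) = 8
Day 7: max(0, 15 - 4) = 11
Day 8: max(0, 12 - 4) = 8
Day 9: max(0, 12 - 4) = 8
Day 10: max(0, 16 - 4) = 12
Total ADD = 92

92


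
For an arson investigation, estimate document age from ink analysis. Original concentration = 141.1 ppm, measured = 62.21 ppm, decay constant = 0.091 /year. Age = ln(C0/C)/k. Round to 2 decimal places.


Document age estimation:
C0/C = 141.1 / 62.21 = 2.268124
ln(C0/C) = 0.818953
t = 0.818953 / 0.091 = 9.00 years

9.00


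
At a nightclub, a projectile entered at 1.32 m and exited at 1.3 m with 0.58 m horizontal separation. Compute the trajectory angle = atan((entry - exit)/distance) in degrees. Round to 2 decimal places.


Bullet trajectory angle:
Height difference = 1.32 - 1.3 = 0.02 m
angle = atan(0.02 / 0.58)
angle = atan(0.034483)
angle = 1.97 degrees

1.97


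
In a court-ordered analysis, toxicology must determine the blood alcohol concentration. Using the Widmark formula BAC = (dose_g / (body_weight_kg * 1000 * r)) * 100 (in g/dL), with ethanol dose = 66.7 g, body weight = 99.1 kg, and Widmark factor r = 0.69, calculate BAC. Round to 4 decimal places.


Applying the Widmark formula:
BAC = (dose_g / (body_wt * 1000 * r)) * 100
Denominator = 99.1 * 1000 * 0.69 = 68379
BAC = (66.7 / 68379) * 100
BAC = 0.0975 g/dL

0.0975


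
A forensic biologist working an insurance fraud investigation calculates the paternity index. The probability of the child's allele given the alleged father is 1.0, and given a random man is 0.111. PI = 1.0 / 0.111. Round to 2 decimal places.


Paternity Index calculation:
PI = P(allele|father) / P(allele|random)
PI = 1.0 / 0.111
PI = 9.01

9.01


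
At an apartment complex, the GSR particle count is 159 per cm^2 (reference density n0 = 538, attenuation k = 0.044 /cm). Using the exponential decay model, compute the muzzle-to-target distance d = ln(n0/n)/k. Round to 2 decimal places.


GSR distance calculation:
n0/n = 538 / 159 = 3.383648
ln(n0/n) = 1.218954
d = 1.218954 / 0.044 = 27.70 cm

27.70


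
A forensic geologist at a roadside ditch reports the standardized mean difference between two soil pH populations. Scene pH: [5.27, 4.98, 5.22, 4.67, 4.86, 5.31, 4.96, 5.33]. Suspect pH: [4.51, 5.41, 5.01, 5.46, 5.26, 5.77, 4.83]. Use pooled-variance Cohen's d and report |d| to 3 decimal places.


Pooled-variance Cohen's d for soil pH comparison:
Scene mean = 40.6 / 8 = 5.075
Suspect mean = 36.25 / 7 = 5.178571
Scene sample variance s_s^2 = 0.058829
Suspect sample variance s_c^2 = 0.181014
Pooled variance = ((n_s-1)*s_s^2 + (n_c-1)*s_c^2) / (n_s + n_c - 2) = 0.115222
Pooled SD = sqrt(0.115222) = 0.339444
Mean difference = -0.103571
|d| = |-0.103571| / 0.339444 = 0.305

0.305


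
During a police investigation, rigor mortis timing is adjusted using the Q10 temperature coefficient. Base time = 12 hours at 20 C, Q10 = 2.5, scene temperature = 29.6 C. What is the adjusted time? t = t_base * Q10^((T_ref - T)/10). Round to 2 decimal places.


Rigor mortis time adjustment:
Exponent = (T_ref - T_actual) / 10 = (20 - 29.6) / 10 = -0.96
Q10 factor = 2.5^-0.96 = 0.41493
t_adjusted = 12 * 0.41493 = 4.98 hours

4.98


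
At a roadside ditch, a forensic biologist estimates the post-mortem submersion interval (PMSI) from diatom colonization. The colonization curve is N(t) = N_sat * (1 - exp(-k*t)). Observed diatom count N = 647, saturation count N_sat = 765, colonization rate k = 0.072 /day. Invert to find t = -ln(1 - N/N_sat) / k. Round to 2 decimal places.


PMSI from diatom colonization curve:
N / N_sat = 647 / 765 = 0.845752
1 - N/N_sat = 0.154248
ln(1 - N/N_sat) = -1.869194
t = -ln(1 - N/N_sat) / k = -(-1.869194) / 0.072 = 25.96 days

25.96


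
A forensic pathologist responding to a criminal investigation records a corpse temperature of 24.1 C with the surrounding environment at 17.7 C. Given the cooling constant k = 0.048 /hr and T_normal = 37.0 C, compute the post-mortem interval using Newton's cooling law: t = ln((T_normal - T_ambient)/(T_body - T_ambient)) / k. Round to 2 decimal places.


Using Newton's law of cooling:
t = ln((T_normal - T_ambient) / (T_body - T_ambient)) / k
T_normal - T_ambient = 19.3
T_body - T_ambient = 6.4
Ratio = 3.015625
ln(ratio) = 1.103807
t = 1.103807 / 0.048 = 23.00 hours

23.00


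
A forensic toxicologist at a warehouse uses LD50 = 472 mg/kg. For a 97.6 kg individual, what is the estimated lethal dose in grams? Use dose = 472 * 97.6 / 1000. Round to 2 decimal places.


Lethal dose calculation:
Lethal dose = LD50 * body_weight / 1000
= 472 * 97.6 / 1000
= 46067.2 / 1000
= 46.07 g

46.07


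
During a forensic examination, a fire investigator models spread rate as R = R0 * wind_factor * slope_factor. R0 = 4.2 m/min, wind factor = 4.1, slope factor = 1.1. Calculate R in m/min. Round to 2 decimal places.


Fire spread rate calculation:
R = R0 * wind_factor * slope_factor
= 4.2 * 4.1 * 1.1
= 17.22 * 1.1
= 18.94 m/min

18.94


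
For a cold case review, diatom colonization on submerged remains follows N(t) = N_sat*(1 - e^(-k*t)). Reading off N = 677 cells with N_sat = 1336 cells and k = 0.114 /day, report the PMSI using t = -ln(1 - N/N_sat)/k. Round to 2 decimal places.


PMSI from diatom colonization curve:
N / N_sat = 677 / 1336 = 0.506737
1 - N/N_sat = 0.493263
ln(1 - N/N_sat) = -0.706713
t = -ln(1 - N/N_sat) / k = -(-0.706713) / 0.114 = 6.20 days

6.20


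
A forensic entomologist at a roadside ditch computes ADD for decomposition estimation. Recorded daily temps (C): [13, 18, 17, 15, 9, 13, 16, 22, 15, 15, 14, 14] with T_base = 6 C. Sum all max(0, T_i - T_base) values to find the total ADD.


Computing ADD day by day:
Day 1: max(0, 13 - 6) = 7
Day 2: max(0, 18 - 6) = 12
Day 3: max(0, 17 - 6) = 11
Day 4: max(0, 15 - 6) = 9
Day 5: max(0, 9 - 6) = 3
Day 6: max(0, 13 - 6) = 7
Day 7: max(0, 16 - 6) = 10
Day 8: max(0, 22 - 6) = 16
Day 9: max(0, 15 - 6) = 9
Day 10: max(0, 15 - 6) = 9
Day 11: max(0, 14 - 6) = 8
Day 12: max(0, 14 - 6) = 8
Total ADD = 109

109


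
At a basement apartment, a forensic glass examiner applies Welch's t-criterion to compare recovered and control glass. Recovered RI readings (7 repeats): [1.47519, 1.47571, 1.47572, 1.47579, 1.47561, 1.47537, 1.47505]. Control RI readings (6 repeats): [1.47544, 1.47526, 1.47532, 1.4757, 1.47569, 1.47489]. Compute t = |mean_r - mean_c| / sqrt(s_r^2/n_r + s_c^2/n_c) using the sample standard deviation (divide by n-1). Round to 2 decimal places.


Welch's t-criterion for glass RI comparison:
Recovered mean = sum / n_r = 10.32844 / 7 = 1.4754914
Control mean = sum / n_c = 8.8523 / 6 = 1.4753833
Recovered sample variance s_r^2 = 8.39476e-08
Control sample variance s_c^2 = 9.20267e-08
Welch SE (unpooled) = sqrt(s_r^2/n_r + s_c^2/n_c) = sqrt(1.19925e-08 + 1.53378e-08) = sqrt(2.73303e-08) = 0.000165319
|mean_r - mean_c| = 0.000108095
t = 0.000108095 / 0.000165319 = 0.65

0.65


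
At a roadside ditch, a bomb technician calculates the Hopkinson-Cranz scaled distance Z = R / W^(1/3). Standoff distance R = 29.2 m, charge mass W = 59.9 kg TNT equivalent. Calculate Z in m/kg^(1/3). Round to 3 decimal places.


Scaled distance calculation:
W^(1/3) = 59.9^(1/3) = 3.912692
Z = R / W^(1/3) = 29.2 / 3.912692
Z = 7.463 m/kg^(1/3)

7.463


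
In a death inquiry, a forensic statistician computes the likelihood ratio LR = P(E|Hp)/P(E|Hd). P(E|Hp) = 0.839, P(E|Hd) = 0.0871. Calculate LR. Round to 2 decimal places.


Likelihood ratio calculation:
LR = P(E|Hp) / P(E|Hd)
LR = 0.839 / 0.0871
LR = 9.63

9.63


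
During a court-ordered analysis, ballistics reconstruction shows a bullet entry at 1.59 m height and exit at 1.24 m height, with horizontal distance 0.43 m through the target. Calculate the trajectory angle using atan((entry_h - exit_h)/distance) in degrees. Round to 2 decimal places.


Bullet trajectory angle:
Height difference = 1.59 - 1.24 = 0.35 m
angle = atan(0.35 / 0.43)
angle = atan(0.813953)
angle = 39.14 degrees

39.14


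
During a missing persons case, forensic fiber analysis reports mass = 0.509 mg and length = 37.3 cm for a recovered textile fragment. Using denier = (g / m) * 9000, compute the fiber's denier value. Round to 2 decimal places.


Denier calculation:
Mass in grams = 0.509 mg / 1000 = 0.000509 g
Length in meters = 37.3 cm / 100 = 0.373 m
Linear density = mass / length = 0.000509 / 0.373 = 0.00136461 g/m
Denier = (g/m) * 9000 = 0.00136461 * 9000 = 12.28

12.28


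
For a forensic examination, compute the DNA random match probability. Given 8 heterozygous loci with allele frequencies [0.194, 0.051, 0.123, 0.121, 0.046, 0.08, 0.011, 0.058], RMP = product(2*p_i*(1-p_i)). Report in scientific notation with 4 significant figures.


Computing RMP for 8 loci:
Locus 1: 2 * 0.194 * 0.806 = 0.312728
Locus 2: 2 * 0.051 * 0.949 = 0.096798
Locus 3: 2 * 0.123 * 0.877 = 0.215742
Locus 4: 2 * 0.121 * 0.879 = 0.212718
Locus 5: 2 * 0.046 * 0.954 = 0.087768
Locus 6: 2 * 0.08 * 0.92 = 0.1472
Locus 7: 2 * 0.011 * 0.989 = 0.021758
Locus 8: 2 * 0.058 * 0.942 = 0.109272
RMP = 4.267e-08

4.267e-08


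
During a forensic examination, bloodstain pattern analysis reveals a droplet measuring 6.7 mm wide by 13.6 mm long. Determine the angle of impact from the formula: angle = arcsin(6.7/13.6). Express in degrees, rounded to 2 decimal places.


Blood spatter impact angle calculation:
width / length = 6.7 / 13.6 = 0.492647
angle = arcsin(0.492647)
angle = 29.51 degrees

29.51


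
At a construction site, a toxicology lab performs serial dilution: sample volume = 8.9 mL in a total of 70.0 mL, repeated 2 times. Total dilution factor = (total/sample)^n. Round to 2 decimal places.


Dilution factor calculation:
Single dilution = V_total / V_sample = 70.0 / 8.9 ≈ 7.865169
Number of dilutions = 2
Total DF = (70.0 / 8.9)^2 (full precision, rounded at the end) = 61.86

61.86


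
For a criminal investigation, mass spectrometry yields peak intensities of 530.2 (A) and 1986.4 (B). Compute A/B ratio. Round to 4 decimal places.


Spectral peak ratio:
Peak A = 530.2 counts
Peak B = 1986.4 counts
Ratio = 530.2 / 1986.4 = 0.2669

0.2669


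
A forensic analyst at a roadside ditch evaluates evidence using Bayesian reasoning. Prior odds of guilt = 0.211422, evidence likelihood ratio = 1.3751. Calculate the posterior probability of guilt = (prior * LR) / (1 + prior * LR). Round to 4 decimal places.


Bayesian evidence evaluation:
Posterior odds = prior_odds * LR = 0.211422 * 1.3751 = 0.2907264
Posterior probability = posterior_odds / (1 + posterior_odds)
= 0.2907264 / (1 + 0.2907264)
= 0.2907264 / 1.2907264
= 0.2252

0.2252


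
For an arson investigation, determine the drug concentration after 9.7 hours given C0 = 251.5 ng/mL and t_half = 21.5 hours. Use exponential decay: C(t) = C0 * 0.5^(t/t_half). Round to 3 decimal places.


Drug concentration decay:
Number of half-lives = t / t_half = 9.7 / 21.5 = 0.451163
Decay factor = 0.5^0.451163 = 0.73145296
C(t) = 251.5 * 0.73145296 = 183.960 ng/mL

183.960


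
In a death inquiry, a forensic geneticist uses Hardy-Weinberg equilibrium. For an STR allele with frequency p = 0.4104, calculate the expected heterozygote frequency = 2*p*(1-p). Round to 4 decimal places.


Hardy-Weinberg heterozygote frequency:
q = 1 - p = 1 - 0.4104 = 0.5896
2pq = 2 * 0.4104 * 0.5896 = 0.4839

0.4839


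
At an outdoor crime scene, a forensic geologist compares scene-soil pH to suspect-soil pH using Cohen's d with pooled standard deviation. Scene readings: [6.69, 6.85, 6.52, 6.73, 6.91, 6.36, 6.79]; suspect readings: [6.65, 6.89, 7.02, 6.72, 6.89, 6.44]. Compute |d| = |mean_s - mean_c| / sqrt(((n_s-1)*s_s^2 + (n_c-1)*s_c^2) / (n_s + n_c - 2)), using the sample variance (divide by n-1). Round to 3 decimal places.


Pooled-variance Cohen's d for soil pH comparison:
Scene mean = 46.85 / 7 = 6.692857
Suspect mean = 40.61 / 6 = 6.768333
Scene sample variance s_s^2 = 0.037224
Suspect sample variance s_c^2 = 0.043417
Pooled variance = ((n_s-1)*s_s^2 + (n_c-1)*s_c^2) / (n_s + n_c - 2) = 0.040039
Pooled SD = sqrt(0.040039) = 0.200097
Mean difference = -0.075476
|d| = |-0.075476| / 0.200097 = 0.377

0.377


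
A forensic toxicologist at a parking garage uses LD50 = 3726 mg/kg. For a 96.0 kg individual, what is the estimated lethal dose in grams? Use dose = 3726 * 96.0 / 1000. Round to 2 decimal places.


Lethal dose calculation:
Lethal dose = LD50 * body_weight / 1000
= 3726 * 96.0 / 1000
= 357696 / 1000
= 357.70 g

357.70


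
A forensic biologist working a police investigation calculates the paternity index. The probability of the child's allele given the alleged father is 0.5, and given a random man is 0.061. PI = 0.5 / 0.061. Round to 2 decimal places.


Paternity Index calculation:
PI = P(allele|father) / P(allele|random)
PI = 0.5 / 0.061
PI = 8.20

8.20


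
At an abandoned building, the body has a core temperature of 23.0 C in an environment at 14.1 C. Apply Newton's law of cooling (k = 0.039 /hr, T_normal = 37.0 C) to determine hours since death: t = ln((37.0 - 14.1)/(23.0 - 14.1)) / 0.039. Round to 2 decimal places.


Using Newton's law of cooling:
t = ln((T_normal - T_ambient) / (T_body - T_ambient)) / k
T_normal - T_ambient = 22.9
T_body - T_ambient = 8.9
Ratio = 2.573034
ln(ratio) = 0.945086
t = 0.945086 / 0.039 = 24.23 hours

24.23


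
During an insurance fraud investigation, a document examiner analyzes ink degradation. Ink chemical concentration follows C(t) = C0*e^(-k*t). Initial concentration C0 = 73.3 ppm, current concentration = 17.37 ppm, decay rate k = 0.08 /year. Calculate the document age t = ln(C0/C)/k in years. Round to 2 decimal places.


Document age estimation:
C0/C = 73.3 / 17.37 = 4.219919
ln(C0/C) = 1.439816
t = 1.439816 / 0.08 = 18.00 years

18.00


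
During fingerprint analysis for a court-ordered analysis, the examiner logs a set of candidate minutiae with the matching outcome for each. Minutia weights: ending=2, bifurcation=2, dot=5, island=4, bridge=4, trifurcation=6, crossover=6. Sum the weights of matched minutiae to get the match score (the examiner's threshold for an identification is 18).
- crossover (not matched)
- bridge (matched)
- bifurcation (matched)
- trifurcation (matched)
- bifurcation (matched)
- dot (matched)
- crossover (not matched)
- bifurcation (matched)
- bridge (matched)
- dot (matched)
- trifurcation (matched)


Weighted minutiae match score:
  crossover: not matched, +0
  bridge: matched, +4 (running total 4)
  bifurcation: matched, +2 (running total 6)
  trifurcation: matched, +6 (running total 12)
  bifurcation: matched, +2 (running total 14)
  dot: matched, +5 (running total 19)
  crossover: not matched, +0
  bifurcation: matched, +2 (running total 21)
  bridge: matched, +4 (running total 25)
  dot: matched, +5 (running total 30)
  trifurcation: matched, +6 (running total 36)
Total score = 36
Threshold = 18; verdict = identification

36


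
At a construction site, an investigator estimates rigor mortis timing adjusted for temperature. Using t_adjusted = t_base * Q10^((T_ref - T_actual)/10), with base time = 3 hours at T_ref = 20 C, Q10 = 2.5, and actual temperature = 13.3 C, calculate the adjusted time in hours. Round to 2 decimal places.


Rigor mortis time adjustment:
Exponent = (T_ref - T_actual) / 10 = (20 - 13.3) / 10 = 0.67
Q10 factor = 2.5^0.67 = 1.84765
t_adjusted = 3 * 1.84765 = 5.54 hours

5.54


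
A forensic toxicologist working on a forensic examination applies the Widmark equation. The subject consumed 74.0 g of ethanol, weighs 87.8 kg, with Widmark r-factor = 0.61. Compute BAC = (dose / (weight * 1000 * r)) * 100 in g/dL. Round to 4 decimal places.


Applying the Widmark formula:
BAC = (dose_g / (body_wt * 1000 * r)) * 100
Denominator = 87.8 * 1000 * 0.61 = 53558
BAC = (74.0 / 53558) * 100
BAC = 0.1382 g/dL

0.1382


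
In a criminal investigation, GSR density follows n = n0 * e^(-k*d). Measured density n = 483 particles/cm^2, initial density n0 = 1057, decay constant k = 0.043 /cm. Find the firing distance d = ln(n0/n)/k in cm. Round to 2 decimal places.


GSR distance calculation:
n0/n = 1057 / 483 = 2.188406
ln(n0/n) = 0.783173
d = 0.783173 / 0.043 = 18.21 cm

18.21


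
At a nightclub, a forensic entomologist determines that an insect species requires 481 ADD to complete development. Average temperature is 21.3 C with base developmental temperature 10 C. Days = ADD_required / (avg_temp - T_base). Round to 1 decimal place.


Insect development time:
Effective temperature = avg_temp - T_base = 21.3 - 10 = 11.3 C
Days = ADD / effective_temp = 481 / 11.3 = 42.6 days

42.6


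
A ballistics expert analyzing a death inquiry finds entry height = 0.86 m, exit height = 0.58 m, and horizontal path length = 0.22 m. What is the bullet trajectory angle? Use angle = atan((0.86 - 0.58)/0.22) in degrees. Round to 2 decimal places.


Bullet trajectory angle:
Height difference = 0.86 - 0.58 = 0.28 m
angle = atan(0.28 / 0.22)
angle = atan(1.272727)
angle = 51.84 degrees

51.84


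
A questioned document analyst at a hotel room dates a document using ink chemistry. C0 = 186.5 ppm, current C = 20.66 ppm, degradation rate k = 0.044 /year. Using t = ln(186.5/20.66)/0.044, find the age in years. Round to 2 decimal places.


Document age estimation:
C0/C = 186.5 / 20.66 = 9.027106
ln(C0/C) = 2.200232
t = 2.200232 / 0.044 = 50.01 years

50.01


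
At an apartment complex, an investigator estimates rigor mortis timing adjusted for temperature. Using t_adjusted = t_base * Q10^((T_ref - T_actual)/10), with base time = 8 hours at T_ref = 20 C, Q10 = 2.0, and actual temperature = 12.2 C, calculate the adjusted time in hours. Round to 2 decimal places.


Rigor mortis time adjustment:
Exponent = (T_ref - T_actual) / 10 = (20 - 12.2) / 10 = 0.78
Q10 factor = 2.0^0.78 = 1.71713
t_adjusted = 8 * 1.71713 = 13.74 hours

13.74


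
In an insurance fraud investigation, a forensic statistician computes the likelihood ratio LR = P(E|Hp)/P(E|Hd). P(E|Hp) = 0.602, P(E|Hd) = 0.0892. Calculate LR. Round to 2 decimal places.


Likelihood ratio calculation:
LR = P(E|Hp) / P(E|Hd)
LR = 0.602 / 0.0892
LR = 6.75

6.75


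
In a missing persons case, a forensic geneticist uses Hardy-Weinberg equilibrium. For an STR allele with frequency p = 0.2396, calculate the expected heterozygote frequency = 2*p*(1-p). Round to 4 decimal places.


Hardy-Weinberg heterozygote frequency:
q = 1 - p = 1 - 0.2396 = 0.7604
2pq = 2 * 0.2396 * 0.7604 = 0.3644

0.3644


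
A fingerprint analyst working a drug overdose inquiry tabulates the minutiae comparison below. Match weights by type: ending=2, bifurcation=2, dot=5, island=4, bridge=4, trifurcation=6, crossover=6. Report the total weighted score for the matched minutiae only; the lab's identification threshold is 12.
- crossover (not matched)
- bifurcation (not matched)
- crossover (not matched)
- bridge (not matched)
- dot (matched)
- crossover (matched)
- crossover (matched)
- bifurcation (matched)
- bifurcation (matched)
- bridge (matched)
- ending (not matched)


Weighted minutiae match score:
  crossover: not matched, +0
  bifurcation: not matched, +0
  crossover: not matched, +0
  bridge: not matched, +0
  dot: matched, +5 (running total 5)
  crossover: matched, +6 (running total 11)
  crossover: matched, +6 (running total 17)
  bifurcation: matched, +2 (running total 19)
  bifurcation: matched, +2 (running total 21)
  bridge: matched, +4 (running total 25)
  ending: not matched, +0
Total score = 25
Threshold = 12; verdict = identification

25


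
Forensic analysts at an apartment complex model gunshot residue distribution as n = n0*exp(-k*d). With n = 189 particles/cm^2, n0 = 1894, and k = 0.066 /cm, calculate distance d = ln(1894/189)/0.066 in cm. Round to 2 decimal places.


GSR distance calculation:
n0/n = 1894 / 189 = 10.021164
ln(n0/n) = 2.304699
d = 2.304699 / 0.066 = 34.92 cm

34.92


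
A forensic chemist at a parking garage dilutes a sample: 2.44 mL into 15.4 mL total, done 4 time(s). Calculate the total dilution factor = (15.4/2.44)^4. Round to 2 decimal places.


Dilution factor calculation:
Single dilution = V_total / V_sample = 15.4 / 2.44 ≈ 6.311475
Number of dilutions = 4
Total DF = (15.4 / 2.44)^4 (full precision, rounded at the end) = 1586.81

1586.81
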